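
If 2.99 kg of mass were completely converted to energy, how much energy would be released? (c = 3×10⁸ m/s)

Using E = mc²:
c² = (3×10⁸)² = 9×10¹⁶ m²/s²
E = 2.99 × 9×10¹⁶ = 2.691×10¹⁷ J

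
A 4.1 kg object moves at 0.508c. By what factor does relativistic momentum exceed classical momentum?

p_rel = γmv, p_class = mv
Ratio = γ = 1/√(1 - 0.508²) = 1.161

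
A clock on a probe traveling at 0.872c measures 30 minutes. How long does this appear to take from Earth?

Proper time Δt₀ = 30 minutes
γ = 1/√(1 - 0.872²) = 2.043
Δt = γΔt₀ = 2.043 × 30 = 61.29 minutes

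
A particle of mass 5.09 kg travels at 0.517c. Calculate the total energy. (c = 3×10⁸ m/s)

γ = 1/√(1 - 0.517²) = 1.1682
mc² = 5.09 × (3×10⁸)² = 4.581×10¹⁷ J
E = γmc² = 1.1682 × 4.581×10¹⁷ = 5.352×10¹⁷ J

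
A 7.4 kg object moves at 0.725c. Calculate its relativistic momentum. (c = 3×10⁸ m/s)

γ = 1/√(1 - 0.725²) = 1.452
v = 0.725 × 3×10⁸ = 2.175×10⁸ m/s
p = γmv = 1.452 × 7.4 × 2.175×10⁸ = 2.337×10⁹ kg·m/s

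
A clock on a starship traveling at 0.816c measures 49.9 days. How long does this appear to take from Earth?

Proper time Δt₀ = 49.9 days
γ = 1/√(1 - 0.816²) = 1.7299
Δt = γΔt₀ = 1.7299 × 49.9 = 86.32 days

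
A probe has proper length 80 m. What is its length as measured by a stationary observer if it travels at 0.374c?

Proper length L₀ = 80 m
γ = 1/√(1 - 0.374²) = 1.0783
L = L₀/γ = 80/1.0783 = 74.19 m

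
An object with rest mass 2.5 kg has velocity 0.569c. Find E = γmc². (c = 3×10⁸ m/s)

γ = 1/√(1 - 0.569²) = 1.216
mc² = 2.5 × (3×10⁸)² = 2.250×10¹⁷ J
E = γmc² = 1.216 × 2.250×10¹⁷ = 2.736×10¹⁷ J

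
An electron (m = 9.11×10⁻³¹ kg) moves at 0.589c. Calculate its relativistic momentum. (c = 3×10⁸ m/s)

γ = 1/√(1 - 0.589²) = 1.2374
v = 0.589 × 3×10⁸ = 1.767×10⁸ m/s
p = γmv = 1.2374 × 9.11×10⁻³¹ × 1.767×10⁸ = 1.992×10⁻²² kg·m/s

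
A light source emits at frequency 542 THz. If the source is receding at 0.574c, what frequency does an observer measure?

β = v/c = 0.574
(1-β)/(1+β) = 0.426/1.574 = 0.27065
Doppler factor = √(0.27065) = 0.52024
f_obs = 542 × 0.52024 = 282.0 THz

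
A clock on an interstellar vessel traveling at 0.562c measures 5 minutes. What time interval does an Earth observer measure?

Proper time Δt₀ = 5 minutes
γ = 1/√(1 - 0.562²) = 1.209
Δt = γΔt₀ = 1.209 × 5 = 6.045 minutes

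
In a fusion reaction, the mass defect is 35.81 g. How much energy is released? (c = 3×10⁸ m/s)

Convert mass defect: Δm = 35.81 g = 0.03581 kg
E = Δm·c² = 0.03581 × (3×10⁸)²
= 0.03581 × 9×10¹⁶ = 3.223×10¹⁵ J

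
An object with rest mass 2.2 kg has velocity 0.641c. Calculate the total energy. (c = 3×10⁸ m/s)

γ = 1/√(1 - 0.641²) = 1.303
mc² = 2.2 × (3×10⁸)² = 1.980×10¹⁷ J
E = γmc² = 1.303 × 1.980×10¹⁷ = 2.580×10¹⁷ J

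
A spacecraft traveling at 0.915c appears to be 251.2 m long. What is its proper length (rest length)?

Contracted length L = 251.2 m
γ = 1/√(1 - 0.915²) = 2.4786
L₀ = γL = 2.4786 × 251.2 = 622.6 m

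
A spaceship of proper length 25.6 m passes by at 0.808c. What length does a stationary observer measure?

Proper length L₀ = 25.6 m
γ = 1/√(1 - 0.808²) = 1.6973
L = L₀/γ = 25.6/1.6973 = 15.08 m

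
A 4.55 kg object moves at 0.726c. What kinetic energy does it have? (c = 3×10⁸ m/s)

γ = 1/√(1 - 0.726²) = 1.4541
γ - 1 = 0.4541
KE = (γ-1)mc² = 0.4541 × 4.55 × (3×10⁸)² = 1.860×10¹⁷ J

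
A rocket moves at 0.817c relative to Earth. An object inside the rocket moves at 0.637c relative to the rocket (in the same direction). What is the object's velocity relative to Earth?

u = (u' + v)/(1 + u'v/c²)
Numerator: 0.637 + 0.817 = 1.454
Denominator: 1 + 0.520429 = 1.520429
u = 1.454/1.520429 = 0.9563c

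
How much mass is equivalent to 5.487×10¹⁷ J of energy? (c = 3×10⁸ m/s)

From E = mc², we get m = E/c²
c² = (3×10⁸)² = 9×10¹⁶ m²/s²
m = 5.487×10¹⁷ / 9×10¹⁶ = 6.097 kg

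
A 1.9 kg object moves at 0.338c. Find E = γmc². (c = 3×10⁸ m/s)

γ = 1/√(1 - 0.338²) = 1.0625
mc² = 1.9 × (3×10⁸)² = 1.710×10¹⁷ J
E = γmc² = 1.0625 × 1.710×10¹⁷ = 1.817×10¹⁷ J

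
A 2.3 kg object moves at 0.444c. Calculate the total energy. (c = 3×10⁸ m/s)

γ = 1/√(1 - 0.444²) = 1.116
mc² = 2.3 × (3×10⁸)² = 2.070×10¹⁷ J
E = γmc² = 1.116 × 2.070×10¹⁷ = 2.310×10¹⁷ J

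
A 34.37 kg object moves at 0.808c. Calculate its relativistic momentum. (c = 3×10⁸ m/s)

γ = 1/√(1 - 0.808²) = 1.697
v = 0.808 × 3×10⁸ = 2.424×10⁸ m/s
p = γmv = 1.697 × 34.37 × 2.424×10⁸ = 1.414×10¹⁰ kg·m/s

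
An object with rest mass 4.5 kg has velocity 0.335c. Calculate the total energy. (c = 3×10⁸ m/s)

γ = 1/√(1 - 0.335²) = 1.0613
mc² = 4.5 × (3×10⁸)² = 4.050×10¹⁷ J
E = γmc² = 1.0613 × 4.050×10¹⁷ = 4.298×10¹⁷ J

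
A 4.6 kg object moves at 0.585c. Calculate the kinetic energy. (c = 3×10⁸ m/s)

γ = 1/√(1 - 0.585²) = 1.233
γ - 1 = 0.2330
KE = (γ-1)mc² = 0.2330 × 4.6 × (3×10⁸)² = 9.646×10¹⁶ J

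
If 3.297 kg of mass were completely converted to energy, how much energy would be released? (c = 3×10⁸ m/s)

Using E = mc²:
c² = (3×10⁸)² = 9×10¹⁶ m²/s²
E = 3.297 × 9×10¹⁶ = 2.967×10¹⁷ J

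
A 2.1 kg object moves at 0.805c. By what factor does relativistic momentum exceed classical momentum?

p_rel = γmv, p_class = mv
Ratio = γ = 1/√(1 - 0.805²) = 1.686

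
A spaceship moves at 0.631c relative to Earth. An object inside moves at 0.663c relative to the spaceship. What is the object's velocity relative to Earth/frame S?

u = (u' + v)/(1 + u'v/c²)
Numerator: 0.663 + 0.631 = 1.294
Denominator: 1 + 0.418353 = 1.418353
u = 1.294/1.418353 = 0.9123c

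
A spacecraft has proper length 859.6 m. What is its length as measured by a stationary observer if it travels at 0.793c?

Proper length L₀ = 859.6 m
γ = 1/√(1 - 0.793²) = 1.6414
L = L₀/γ = 859.6/1.6414 = 523.7 m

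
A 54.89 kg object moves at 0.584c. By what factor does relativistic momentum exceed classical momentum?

p_rel = γmv, p_class = mv
Ratio = γ = 1/√(1 - 0.584²) = 1.232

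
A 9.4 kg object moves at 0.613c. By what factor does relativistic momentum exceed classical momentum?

p_rel = γmv, p_class = mv
Ratio = γ = 1/√(1 - 0.613²) = 1.266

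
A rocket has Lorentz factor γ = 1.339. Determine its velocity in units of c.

From γ = 1/√(1 - v²/c²):
1/γ² = 1/1.339² = 0.55775
v²/c² = 1 - 0.55775 = 0.44225
v/c = √(0.44225) = 0.6650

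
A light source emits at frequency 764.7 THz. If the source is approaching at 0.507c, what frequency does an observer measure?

β = v/c = 0.507
(1+β)/(1-β) = 1.507/0.493 = 3.057
Doppler factor = √(3.057) = 1.748
f_obs = 764.7 × 1.748 = 1337 THz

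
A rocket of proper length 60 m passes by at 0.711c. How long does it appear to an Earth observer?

Proper length L₀ = 60 m
γ = 1/√(1 - 0.711²) = 1.422
L = L₀/γ = 60/1.422 = 42.19 m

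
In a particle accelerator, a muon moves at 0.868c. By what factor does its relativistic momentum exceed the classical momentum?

p_rel = γmv, p_class = mv
Ratio = γ = 1/√(1 - 0.868²)
= 1/√(0.246576) = 2.014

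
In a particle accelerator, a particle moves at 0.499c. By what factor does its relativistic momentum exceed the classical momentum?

p_rel = γmv, p_class = mv
Ratio = γ = 1/√(1 - 0.499²)
= 1/√(0.750999) = 1.154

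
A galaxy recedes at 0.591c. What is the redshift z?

β = 0.591
(1+β)/(1-β) = 1.591/0.409 = 3.890
√(3.890) = 1.9723
z = 1.9723 - 1 = 0.9723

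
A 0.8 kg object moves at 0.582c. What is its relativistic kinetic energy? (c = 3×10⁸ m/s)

γ = 1/√(1 - 0.582²) = 1.2297
γ - 1 = 0.2297
KE = (γ-1)mc² = 0.2297 × 0.8 × (3×10⁸)² = 1.654×10¹⁶ J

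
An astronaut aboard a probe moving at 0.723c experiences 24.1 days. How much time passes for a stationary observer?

Proper time Δt₀ = 24.1 days
γ = 1/√(1 - 0.723²) = 1.4475
Δt = γΔt₀ = 1.4475 × 24.1 = 34.88 days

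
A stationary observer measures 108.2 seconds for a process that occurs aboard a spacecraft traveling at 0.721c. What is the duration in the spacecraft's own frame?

Dilated time Δt = 108.2 seconds
γ = 1/√(1 - 0.721²) = 1.443
Δt₀ = Δt/γ = 108.2/1.443 = 74.98 seconds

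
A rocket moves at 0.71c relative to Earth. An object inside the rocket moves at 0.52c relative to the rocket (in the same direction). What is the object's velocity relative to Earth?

u = (u' + v)/(1 + u'v/c²)
Numerator: 0.52 + 0.71 = 1.23
Denominator: 1 + 0.3692 = 1.3692
u = 1.23/1.3692 = 0.8983c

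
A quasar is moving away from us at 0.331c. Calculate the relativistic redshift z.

β = 0.331
(1+β)/(1-β) = 1.331/0.669 = 1.9895
√(1.9895) = 1.4105
z = 1.4105 - 1 = 0.4105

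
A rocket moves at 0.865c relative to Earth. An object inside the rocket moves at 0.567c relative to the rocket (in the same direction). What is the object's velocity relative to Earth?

u = (u' + v)/(1 + u'v/c²)
Numerator: 0.567 + 0.865 = 1.432
Denominator: 1 + 0.490455 = 1.490455
u = 1.432/1.490455 = 0.9608c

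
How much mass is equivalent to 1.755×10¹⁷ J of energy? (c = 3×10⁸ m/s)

From E = mc², we get m = E/c²
c² = (3×10⁸)² = 9×10¹⁶ m²/s²
m = 1.755×10¹⁷ / 9×10¹⁶ = 1.950 kg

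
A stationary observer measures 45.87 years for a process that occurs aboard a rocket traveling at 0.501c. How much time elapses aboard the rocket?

Dilated time Δt = 45.87 years
γ = 1/√(1 - 0.501²) = 1.1555
Δt₀ = Δt/γ = 45.87/1.1555 = 39.70 years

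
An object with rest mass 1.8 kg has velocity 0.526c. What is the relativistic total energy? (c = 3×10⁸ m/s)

γ = 1/√(1 - 0.526²) = 1.176
mc² = 1.8 × (3×10⁸)² = 1.620×10¹⁷ J
E = γmc² = 1.176 × 1.620×10¹⁷ = 1.905×10¹⁷ J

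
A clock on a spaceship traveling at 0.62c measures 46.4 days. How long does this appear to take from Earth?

Proper time Δt₀ = 46.4 days
γ = 1/√(1 - 0.62²) = 1.2745
Δt = γΔt₀ = 1.2745 × 46.4 = 59.14 days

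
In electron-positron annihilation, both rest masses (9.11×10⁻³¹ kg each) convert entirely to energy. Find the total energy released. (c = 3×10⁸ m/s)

Both particles have the same rest mass, so total mass = 2m
E = 2m·c² = 2 × 9.11×10⁻³¹ × (3×10⁸)²
= 2 × 9.11×10⁻³¹ × 9×10¹⁶
= 1.640×10⁻¹³ J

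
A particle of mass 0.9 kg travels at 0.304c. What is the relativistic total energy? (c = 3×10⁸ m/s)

γ = 1/√(1 - 0.304²) = 1.04968
mc² = 0.9 × (3×10⁸)² = 8.100×10¹⁶ J
E = γmc² = 1.04968 × 8.100×10¹⁶ = 8.502×10¹⁶ J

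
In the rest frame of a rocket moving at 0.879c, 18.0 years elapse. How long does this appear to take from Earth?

Proper time Δt₀ = 18.0 years
γ = 1/√(1 - 0.879²) = 2.097
Δt = γΔt₀ = 2.097 × 18.0 = 37.75 years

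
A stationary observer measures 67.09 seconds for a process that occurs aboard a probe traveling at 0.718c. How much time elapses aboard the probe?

Dilated time Δt = 67.09 seconds
γ = 1/√(1 - 0.718²) = 1.4367
Δt₀ = Δt/γ = 67.09/1.4367 = 46.70 seconds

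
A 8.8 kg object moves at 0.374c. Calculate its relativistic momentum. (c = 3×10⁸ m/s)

γ = 1/√(1 - 0.374²) = 1.0783
v = 0.374 × 3×10⁸ = 1.122×10⁸ m/s
p = γmv = 1.0783 × 8.8 × 1.122×10⁸ = 1.065×10⁹ kg·m/s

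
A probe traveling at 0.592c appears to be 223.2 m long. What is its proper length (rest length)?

Contracted length L = 223.2 m
γ = 1/√(1 - 0.592²) = 1.2408
L₀ = γL = 1.2408 × 223.2 = 276.9 m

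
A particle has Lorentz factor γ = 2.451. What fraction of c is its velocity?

From γ = 1/√(1 - v²/c²):
1/γ² = 1/2.451² = 0.1665
v²/c² = 1 - 0.1665 = 0.8335
v/c = √(0.8335) = 0.9130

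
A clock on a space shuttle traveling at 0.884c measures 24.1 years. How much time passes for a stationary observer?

Proper time Δt₀ = 24.1 years
γ = 1/√(1 - 0.884²) = 2.139
Δt = γΔt₀ = 2.139 × 24.1 = 51.55 years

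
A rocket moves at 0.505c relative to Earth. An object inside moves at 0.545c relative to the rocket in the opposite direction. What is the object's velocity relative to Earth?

Object's velocity in rocket frame is u' = -0.545c
u = (u' + v)/(1 + u'v/c²) = (v - 0.545)/(1 - 0.545·v/c²)
Numerator: 0.505 - 0.545 = -0.04
Denominator: 1 - 0.275225 = 0.724775
u = -0.04/0.724775 = -0.05519c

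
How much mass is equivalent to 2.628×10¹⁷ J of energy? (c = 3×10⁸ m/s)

From E = mc², we get m = E/c²
c² = (3×10⁸)² = 9×10¹⁶ m²/s²
m = 2.628×10¹⁷ / 9×10¹⁶ = 2.920 kg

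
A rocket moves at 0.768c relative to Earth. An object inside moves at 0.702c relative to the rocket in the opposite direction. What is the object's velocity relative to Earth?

Object's velocity in rocket frame is u' = -0.702c
u = (u' + v)/(1 + u'v/c²) = (v - 0.702)/(1 - 0.702·v/c²)
Numerator: 0.768 - 0.702 = 0.066
Denominator: 1 - 0.539136 = 0.460864
u = 0.066/0.460864 = 0.1432c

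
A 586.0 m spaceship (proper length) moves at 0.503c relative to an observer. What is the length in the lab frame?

Proper length L₀ = 586.0 m
γ = 1/√(1 - 0.503²) = 1.157
L = L₀/γ = 586.0/1.157 = 506.5 m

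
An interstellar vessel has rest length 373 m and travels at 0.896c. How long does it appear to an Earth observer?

Proper length L₀ = 373 m
γ = 1/√(1 - 0.896²) = 2.252
L = L₀/γ = 373/2.252 = 165.6 m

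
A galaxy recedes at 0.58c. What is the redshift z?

β = 0.58
(1+β)/(1-β) = 1.58/0.42 = 3.762
√(3.762) = 1.9396
z = 1.9396 - 1 = 0.9396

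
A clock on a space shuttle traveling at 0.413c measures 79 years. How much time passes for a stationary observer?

Proper time Δt₀ = 79 years
γ = 1/√(1 - 0.413²) = 1.098
Δt = γΔt₀ = 1.098 × 79 = 86.74 years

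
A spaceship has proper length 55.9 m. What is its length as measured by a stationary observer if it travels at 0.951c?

Proper length L₀ = 55.9 m
γ = 1/√(1 - 0.951²) = 3.2342
L = L₀/γ = 55.9/3.2342 = 17.28 m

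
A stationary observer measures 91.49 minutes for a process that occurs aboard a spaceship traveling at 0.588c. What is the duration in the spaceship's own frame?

Dilated time Δt = 91.49 minutes
γ = 1/√(1 - 0.588²) = 1.2363
Δt₀ = Δt/γ = 91.49/1.2363 = 74.00 minutes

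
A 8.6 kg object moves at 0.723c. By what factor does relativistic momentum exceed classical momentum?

p_rel = γmv, p_class = mv
Ratio = γ = 1/√(1 - 0.723²) = 1.447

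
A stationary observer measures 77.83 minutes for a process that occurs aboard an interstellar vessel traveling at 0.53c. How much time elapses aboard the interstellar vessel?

Dilated time Δt = 77.83 minutes
γ = 1/√(1 - 0.53²) = 1.1792
Δt₀ = Δt/γ = 77.83/1.1792 = 66.00 minutes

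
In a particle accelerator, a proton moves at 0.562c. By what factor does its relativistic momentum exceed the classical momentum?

p_rel = γmv, p_class = mv
Ratio = γ = 1/√(1 - 0.562²)
= 1/√(0.684156) = 1.209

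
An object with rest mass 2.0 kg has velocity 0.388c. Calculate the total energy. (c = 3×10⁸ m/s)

γ = 1/√(1 - 0.388²) = 1.085
mc² = 2.0 × (3×10⁸)² = 1.800×10¹⁷ J
E = γmc² = 1.085 × 1.800×10¹⁷ = 1.953×10¹⁷ J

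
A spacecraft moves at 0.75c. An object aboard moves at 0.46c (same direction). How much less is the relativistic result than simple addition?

Classical: u' + v = 0.46 + 0.75 = 1.21c
Relativistic: u = (0.46 + 0.75)/(1 + 0.345) = 1.21/1.345 = 0.8996c
Difference: 1.21 - 0.8996 = 0.3104c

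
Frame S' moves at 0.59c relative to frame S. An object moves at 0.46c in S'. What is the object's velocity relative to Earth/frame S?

u = (u' + v)/(1 + u'v/c²)
Numerator: 0.46 + 0.59 = 1.05
Denominator: 1 + 0.2714 = 1.2714
u = 1.05/1.2714 = 0.8259c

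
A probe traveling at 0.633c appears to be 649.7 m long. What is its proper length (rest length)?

Contracted length L = 649.7 m
γ = 1/√(1 - 0.633²) = 1.2917
L₀ = γL = 1.2917 × 649.7 = 839.2 m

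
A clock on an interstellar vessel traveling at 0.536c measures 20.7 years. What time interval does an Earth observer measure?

Proper time Δt₀ = 20.7 years
γ = 1/√(1 - 0.536²) = 1.1845
Δt = γΔt₀ = 1.1845 × 20.7 = 24.52 years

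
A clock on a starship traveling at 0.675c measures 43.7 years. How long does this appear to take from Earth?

Proper time Δt₀ = 43.7 years
γ = 1/√(1 - 0.675²) = 1.3553
Δt = γΔt₀ = 1.3553 × 43.7 = 59.23 years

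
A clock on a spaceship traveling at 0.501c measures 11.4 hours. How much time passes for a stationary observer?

Proper time Δt₀ = 11.4 hours
γ = 1/√(1 - 0.501²) = 1.155
Δt = γΔt₀ = 1.155 × 11.4 = 13.17 hours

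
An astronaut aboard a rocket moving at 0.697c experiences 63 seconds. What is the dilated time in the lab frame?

Proper time Δt₀ = 63 seconds
γ = 1/√(1 - 0.697²) = 1.3946
Δt = γΔt₀ = 1.3946 × 63 = 87.86 seconds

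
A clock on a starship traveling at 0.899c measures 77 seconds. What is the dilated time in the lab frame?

Proper time Δt₀ = 77 seconds
γ = 1/√(1 - 0.899²) = 2.283
Δt = γΔt₀ = 2.283 × 77 = 175.8 seconds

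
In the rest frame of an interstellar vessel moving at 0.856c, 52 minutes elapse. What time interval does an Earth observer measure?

Proper time Δt₀ = 52 minutes
γ = 1/√(1 - 0.856²) = 1.934
Δt = γΔt₀ = 1.934 × 52 = 100.6 minutes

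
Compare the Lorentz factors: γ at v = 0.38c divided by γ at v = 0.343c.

γ₁ = 1/√(1 - 0.38²) = 1.08110
γ₂ = 1/√(1 - 0.343²) = 1.06458
γ₁/γ₂ = 1.08110/1.06458 = 1.016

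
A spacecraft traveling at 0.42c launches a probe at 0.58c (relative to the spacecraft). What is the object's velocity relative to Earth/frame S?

u = (u' + v)/(1 + u'v/c²)
Numerator: 0.58 + 0.42 = 1
Denominator: 1 + 0.2436 = 1.2436
u = 1/1.2436 = 0.8041c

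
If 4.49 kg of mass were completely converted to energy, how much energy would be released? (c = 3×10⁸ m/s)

Using E = mc²:
c² = (3×10⁸)² = 9×10¹⁶ m²/s²
E = 4.49 × 9×10¹⁶ = 4.041×10¹⁷ J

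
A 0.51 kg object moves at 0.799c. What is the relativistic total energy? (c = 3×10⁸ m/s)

γ = 1/√(1 - 0.799²) = 1.663
mc² = 0.51 × (3×10⁸)² = 4.590×10¹⁶ J
E = γmc² = 1.663 × 4.590×10¹⁶ = 7.633×10¹⁶ J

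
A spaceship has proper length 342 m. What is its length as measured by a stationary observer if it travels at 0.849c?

Proper length L₀ = 342 m
γ = 1/√(1 - 0.849²) = 1.893
L = L₀/γ = 342/1.893 = 180.7 m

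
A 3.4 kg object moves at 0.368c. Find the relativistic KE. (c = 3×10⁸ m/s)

γ = 1/√(1 - 0.368²) = 1.07547
γ - 1 = 0.07547
KE = (γ-1)mc² = 0.07547 × 3.4 × (3×10⁸)² = 2.309×10¹⁶ J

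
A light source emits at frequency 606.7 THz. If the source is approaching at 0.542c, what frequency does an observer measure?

β = v/c = 0.542
(1+β)/(1-β) = 1.542/0.458 = 3.367
Doppler factor = √(3.367) = 1.835
f_obs = 606.7 × 1.835 = 1113 THz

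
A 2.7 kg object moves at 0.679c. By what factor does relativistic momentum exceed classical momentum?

p_rel = γmv, p_class = mv
Ratio = γ = 1/√(1 - 0.679²) = 1.362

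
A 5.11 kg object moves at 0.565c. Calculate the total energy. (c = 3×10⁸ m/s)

γ = 1/√(1 - 0.565²) = 1.212
mc² = 5.11 × (3×10⁸)² = 4.599×10¹⁷ J
E = γmc² = 1.212 × 4.599×10¹⁷ = 5.574×10¹⁷ J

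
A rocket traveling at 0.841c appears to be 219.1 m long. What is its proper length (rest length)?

Contracted length L = 219.1 m
γ = 1/√(1 - 0.841²) = 1.8483
L₀ = γL = 1.8483 × 219.1 = 405.0 m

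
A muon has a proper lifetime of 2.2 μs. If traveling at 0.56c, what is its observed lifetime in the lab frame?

Proper lifetime τ₀ = 2.2 μs
γ = 1/√(1 - 0.56²) = 1.207
τ = γτ₀ = 1.207 × 2.2 μs = 2.655 μs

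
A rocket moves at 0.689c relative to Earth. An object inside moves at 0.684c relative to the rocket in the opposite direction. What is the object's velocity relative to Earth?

Object's velocity in rocket frame is u' = -0.684c
u = (u' + v)/(1 + u'v/c²) = (v - 0.684)/(1 - 0.684·v/c²)
Numerator: 0.689 - 0.684 = 0.005
Denominator: 1 - 0.471276 = 0.528724
u = 0.005/0.528724 = 0.009457c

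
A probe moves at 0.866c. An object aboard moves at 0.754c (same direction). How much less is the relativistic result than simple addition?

Classical: u' + v = 0.754 + 0.866 = 1.62c
Relativistic: u = (0.754 + 0.866)/(1 + 0.652964) = 1.62/1.652964 = 0.9801c
Difference: 1.62 - 0.9801 = 0.6399c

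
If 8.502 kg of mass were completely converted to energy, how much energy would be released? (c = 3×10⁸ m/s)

Using E = mc²:
c² = (3×10⁸)² = 9×10¹⁶ m²/s²
E = 8.502 × 9×10¹⁶ = 7.652×10¹⁷ J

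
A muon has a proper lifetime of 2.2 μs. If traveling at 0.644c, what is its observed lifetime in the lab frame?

Proper lifetime τ₀ = 2.2 μs
γ = 1/√(1 - 0.644²) = 1.3071
τ = γτ₀ = 1.3071 × 2.2 μs = 2.876 μs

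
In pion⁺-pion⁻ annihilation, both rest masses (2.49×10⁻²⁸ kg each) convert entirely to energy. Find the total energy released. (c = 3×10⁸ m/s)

Both particles have the same rest mass, so total mass = 2m
E = 2m·c² = 2 × 2.49×10⁻²⁸ × (3×10⁸)²
= 2 × 2.49×10⁻²⁸ × 9×10¹⁶
= 4.482×10⁻¹¹ J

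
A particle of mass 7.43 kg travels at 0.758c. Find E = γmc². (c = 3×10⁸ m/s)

γ = 1/√(1 - 0.758²) = 1.533
mc² = 7.43 × (3×10⁸)² = 6.687×10¹⁷ J
E = γmc² = 1.533 × 6.687×10¹⁷ = 1.025×10¹⁸ J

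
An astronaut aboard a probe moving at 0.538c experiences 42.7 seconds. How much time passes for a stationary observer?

Proper time Δt₀ = 42.7 seconds
γ = 1/√(1 - 0.538²) = 1.1863
Δt = γΔt₀ = 1.1863 × 42.7 = 50.66 seconds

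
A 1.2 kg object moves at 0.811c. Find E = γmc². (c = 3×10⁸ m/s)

γ = 1/√(1 - 0.811²) = 1.709
mc² = 1.2 × (3×10⁸)² = 1.080×10¹⁷ J
E = γmc² = 1.709 × 1.080×10¹⁷ = 1.846×10¹⁷ J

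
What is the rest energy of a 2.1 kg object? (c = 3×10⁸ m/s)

c² = (3×10⁸)² = 9.000×10¹⁶ m²/s²
E₀ = mc² = 2.1 × 9.000×10¹⁶ = 1.890×10¹⁷ J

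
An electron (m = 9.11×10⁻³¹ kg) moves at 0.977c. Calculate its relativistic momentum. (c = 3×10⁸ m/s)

γ = 1/√(1 - 0.977²) = 4.690
v = 0.977 × 3×10⁸ = 2.931×10⁸ m/s
p = γmv = 4.690 × 9.11×10⁻³¹ × 2.931×10⁸ = 1.252×10⁻²¹ kg·m/s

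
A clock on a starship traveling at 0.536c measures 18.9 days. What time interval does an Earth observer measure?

Proper time Δt₀ = 18.9 days
γ = 1/√(1 - 0.536²) = 1.1845
Δt = γΔt₀ = 1.1845 × 18.9 = 22.39 days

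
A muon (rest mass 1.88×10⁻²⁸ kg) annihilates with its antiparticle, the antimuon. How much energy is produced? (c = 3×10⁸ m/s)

Both particles have the same rest mass, so total mass = 2m
E = 2m·c² = 2 × 1.88×10⁻²⁸ × (3×10⁸)²
= 2 × 1.88×10⁻²⁸ × 9×10¹⁶
= 3.384×10⁻¹¹ J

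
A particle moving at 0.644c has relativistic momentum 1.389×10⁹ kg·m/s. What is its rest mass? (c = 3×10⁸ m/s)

γ = 1/√(1 - 0.644²) = 1.3071
v = 0.644 × 3×10⁸ = 1.932×10⁸ m/s
m = p/(γv) = 1.389×10⁹/(1.3071 × 1.932×10⁸) = 5.500 kg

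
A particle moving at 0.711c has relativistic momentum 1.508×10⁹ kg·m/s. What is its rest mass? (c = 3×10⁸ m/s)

γ = 1/√(1 - 0.711²) = 1.4221
v = 0.711 × 3×10⁸ = 2.133×10⁸ m/s
m = p/(γv) = 1.508×10⁹/(1.4221 × 2.133×10⁸) = 4.971 kg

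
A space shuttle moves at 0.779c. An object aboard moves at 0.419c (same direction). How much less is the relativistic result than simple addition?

Classical: u' + v = 0.419 + 0.779 = 1.198c
Relativistic: u = (0.419 + 0.779)/(1 + 0.326401) = 1.198/1.326401 = 0.9032c
Difference: 1.198 - 0.9032 = 0.2948c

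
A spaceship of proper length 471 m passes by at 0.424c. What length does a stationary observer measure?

Proper length L₀ = 471 m
γ = 1/√(1 - 0.424²) = 1.104
L = L₀/γ = 471/1.104 = 426.6 m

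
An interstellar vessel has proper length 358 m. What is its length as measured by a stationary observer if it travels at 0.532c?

Proper length L₀ = 358 m
γ = 1/√(1 - 0.532²) = 1.181
L = L₀/γ = 358/1.181 = 303.1 m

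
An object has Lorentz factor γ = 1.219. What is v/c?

From γ = 1/√(1 - v²/c²):
1/γ² = 1/1.219² = 0.67297
v²/c² = 1 - 0.67297 = 0.32703
v/c = √(0.32703) = 0.5719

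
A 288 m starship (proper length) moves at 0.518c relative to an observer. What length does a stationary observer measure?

Proper length L₀ = 288 m
γ = 1/√(1 - 0.518²) = 1.1691
L = L₀/γ = 288/1.1691 = 246.3 m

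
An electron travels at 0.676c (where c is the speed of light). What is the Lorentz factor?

v/c = 0.676, so (v/c)² = 0.456976
1 - (v/c)² = 0.543024
γ = 1/√(0.543024) = 1.357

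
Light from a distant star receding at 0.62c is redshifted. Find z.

β = 0.62
(1+β)/(1-β) = 1.62/0.38 = 4.263
√(4.263) = 2.065
z = 2.065 - 1 = 1.065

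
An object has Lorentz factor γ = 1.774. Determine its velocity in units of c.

From γ = 1/√(1 - v²/c²):
1/γ² = 1/1.774² = 0.3178
v²/c² = 1 - 0.3178 = 0.6822
v/c = √(0.6822) = 0.8260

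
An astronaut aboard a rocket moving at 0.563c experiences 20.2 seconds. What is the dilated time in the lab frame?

Proper time Δt₀ = 20.2 seconds
γ = 1/√(1 - 0.563²) = 1.210
Δt = γΔt₀ = 1.210 × 20.2 = 24.44 seconds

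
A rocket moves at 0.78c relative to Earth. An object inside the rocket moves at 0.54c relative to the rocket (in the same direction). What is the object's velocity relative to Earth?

u = (u' + v)/(1 + u'v/c²)
Numerator: 0.54 + 0.78 = 1.32
Denominator: 1 + 0.4212 = 1.4212
u = 1.32/1.4212 = 0.9288c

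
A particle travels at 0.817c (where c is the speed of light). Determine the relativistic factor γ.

v/c = 0.817, so (v/c)² = 0.667489
1 - (v/c)² = 0.332511
γ = 1/√(0.332511) = 1.734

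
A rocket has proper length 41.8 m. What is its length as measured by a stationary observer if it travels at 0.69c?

Proper length L₀ = 41.8 m
γ = 1/√(1 - 0.69²) = 1.38158
L = L₀/γ = 41.8/1.38158 = 30.26 m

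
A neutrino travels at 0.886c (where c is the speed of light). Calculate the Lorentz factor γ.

v/c = 0.886, so (v/c)² = 0.784996
1 - (v/c)² = 0.215004
γ = 1/√(0.215004) = 2.157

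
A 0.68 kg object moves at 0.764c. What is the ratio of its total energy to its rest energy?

E = γmc², E₀ = mc²
E/E₀ = γ = 1/√(1 - 0.764²) = 1.550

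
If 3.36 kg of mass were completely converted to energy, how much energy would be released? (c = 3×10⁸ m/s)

Using E = mc²:
c² = (3×10⁸)² = 9×10¹⁶ m²/s²
E = 3.36 × 9×10¹⁶ = 3.024×10¹⁷ J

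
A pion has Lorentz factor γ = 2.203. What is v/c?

From γ = 1/√(1 - v²/c²):
1/γ² = 1/2.203² = 0.20605
v²/c² = 1 - 0.20605 = 0.79395
v/c = √(0.79395) = 0.8910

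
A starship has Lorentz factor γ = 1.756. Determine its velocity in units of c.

From γ = 1/√(1 - v²/c²):
1/γ² = 1/1.756² = 0.3243
v²/c² = 1 - 0.3243 = 0.6757
v/c = √(0.6757) = 0.8220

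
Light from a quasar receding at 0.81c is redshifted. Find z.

β = 0.81
(1+β)/(1-β) = 1.81/0.19 = 9.526
√(9.526) = 3.086
z = 3.086 - 1 = 2.086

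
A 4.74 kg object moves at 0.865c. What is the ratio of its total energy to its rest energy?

E = γmc², E₀ = mc²
E/E₀ = γ = 1/√(1 - 0.865²) = 1.993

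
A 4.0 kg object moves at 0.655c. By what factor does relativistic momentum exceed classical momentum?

p_rel = γmv, p_class = mv
Ratio = γ = 1/√(1 - 0.655²) = 1.323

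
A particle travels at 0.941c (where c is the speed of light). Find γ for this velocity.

v/c = 0.941, so (v/c)² = 0.885481
1 - (v/c)² = 0.114519
γ = 1/√(0.114519) = 2.955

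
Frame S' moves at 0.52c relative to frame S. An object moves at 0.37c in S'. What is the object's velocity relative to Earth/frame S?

u = (u' + v)/(1 + u'v/c²)
Numerator: 0.37 + 0.52 = 0.89
Denominator: 1 + 0.1924 = 1.1924
u = 0.89/1.1924 = 0.7464c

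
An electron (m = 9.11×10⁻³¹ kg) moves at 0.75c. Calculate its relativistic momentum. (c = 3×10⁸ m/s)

γ = 1/√(1 - 0.75²) = 1.512
v = 0.75 × 3×10⁸ = 2.250×10⁸ m/s
p = γmv = 1.512 × 9.11×10⁻³¹ × 2.250×10⁸ = 3.099×10⁻²² kg·m/s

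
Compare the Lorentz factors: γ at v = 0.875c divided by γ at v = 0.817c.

γ₁ = 1/√(1 - 0.875²) = 2.066
γ₂ = 1/√(1 - 0.817²) = 1.734
γ₁/γ₂ = 2.066/1.734 = 1.191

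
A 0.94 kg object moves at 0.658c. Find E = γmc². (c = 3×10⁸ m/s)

γ = 1/√(1 - 0.658²) = 1.328
mc² = 0.94 × (3×10⁸)² = 8.460×10¹⁶ J
E = γmc² = 1.328 × 8.460×10¹⁶ = 1.123×10¹⁷ J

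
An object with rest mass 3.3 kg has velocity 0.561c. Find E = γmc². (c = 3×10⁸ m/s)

γ = 1/√(1 - 0.561²) = 1.208
mc² = 3.3 × (3×10⁸)² = 2.970×10¹⁷ J
E = γmc² = 1.208 × 2.970×10¹⁷ = 3.588×10¹⁷ J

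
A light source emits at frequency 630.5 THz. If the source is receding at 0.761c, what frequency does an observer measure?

β = v/c = 0.761
(1-β)/(1+β) = 0.239/1.761 = 0.1357
Doppler factor = √(0.1357) = 0.3684
f_obs = 630.5 × 0.3684 = 232.3 THz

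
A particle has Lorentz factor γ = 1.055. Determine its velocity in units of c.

From γ = 1/√(1 - v²/c²):
1/γ² = 1/1.055² = 0.89845
v²/c² = 1 - 0.89845 = 0.10155
v/c = √(0.10155) = 0.3187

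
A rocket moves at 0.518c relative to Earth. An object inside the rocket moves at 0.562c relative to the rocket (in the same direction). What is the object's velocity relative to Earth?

u = (u' + v)/(1 + u'v/c²)
Numerator: 0.562 + 0.518 = 1.08
Denominator: 1 + 0.291116 = 1.291116
u = 1.08/1.291116 = 0.8365c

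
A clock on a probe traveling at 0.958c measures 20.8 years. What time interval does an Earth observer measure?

Proper time Δt₀ = 20.8 years
γ = 1/√(1 - 0.958²) = 3.487
Δt = γΔt₀ = 3.487 × 20.8 = 72.53 years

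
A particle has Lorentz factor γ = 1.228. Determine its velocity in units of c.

From γ = 1/√(1 - v²/c²):
1/γ² = 1/1.228² = 0.6631
v²/c² = 1 - 0.6631 = 0.3369
v/c = √(0.3369) = 0.5804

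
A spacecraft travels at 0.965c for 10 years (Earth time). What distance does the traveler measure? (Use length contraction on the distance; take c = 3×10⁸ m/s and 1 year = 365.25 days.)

Earth distance: d = v × t = 0.965c × 10 yr = 9.136×10¹⁶ m
γ = 3.813
d' = d/γ = 9.136×10¹⁶/3.813 = 2.396×10¹⁶ m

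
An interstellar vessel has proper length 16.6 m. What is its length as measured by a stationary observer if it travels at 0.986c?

Proper length L₀ = 16.6 m
γ = 1/√(1 - 0.986²) = 5.997
L = L₀/γ = 16.6/5.997 = 2.768 m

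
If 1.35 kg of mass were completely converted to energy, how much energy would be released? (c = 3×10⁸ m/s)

Using E = mc²:
c² = (3×10⁸)² = 9×10¹⁶ m²/s²
E = 1.35 × 9×10¹⁶ = 1.215×10¹⁷ J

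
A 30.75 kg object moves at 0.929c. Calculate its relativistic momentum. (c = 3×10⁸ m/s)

γ = 1/√(1 - 0.929²) = 2.702
v = 0.929 × 3×10⁸ = 2.787×10⁸ m/s
p = γmv = 2.702 × 30.75 × 2.787×10⁸ = 2.316×10¹⁰ kg·m/s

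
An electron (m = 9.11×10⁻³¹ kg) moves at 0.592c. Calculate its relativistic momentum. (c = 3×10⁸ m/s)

γ = 1/√(1 - 0.592²) = 1.241
v = 0.592 × 3×10⁸ = 1.776×10⁸ m/s
p = γmv = 1.241 × 9.11×10⁻³¹ × 1.776×10⁸ = 2.008×10⁻²² kg·m/s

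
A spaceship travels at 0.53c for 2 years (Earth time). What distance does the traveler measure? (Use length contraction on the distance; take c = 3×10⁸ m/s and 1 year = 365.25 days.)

Earth distance: d = v × t = 0.53c × 2 yr = 1.0035×10¹⁶ m
γ = 1.1792
d' = d/γ = 1.0035×10¹⁶/1.1792 = 8.510×10¹⁵ m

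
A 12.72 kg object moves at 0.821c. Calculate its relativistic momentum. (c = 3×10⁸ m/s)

γ = 1/√(1 - 0.821²) = 1.7515
v = 0.821 × 3×10⁸ = 2.463×10⁸ m/s
p = γmv = 1.7515 × 12.72 × 2.463×10⁸ = 5.487×10⁹ kg·m/s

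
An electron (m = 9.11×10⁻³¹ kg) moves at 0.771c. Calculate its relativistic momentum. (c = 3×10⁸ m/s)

γ = 1/√(1 - 0.771²) = 1.5703
v = 0.771 × 3×10⁸ = 2.313×10⁸ m/s
p = γmv = 1.5703 × 9.11×10⁻³¹ × 2.313×10⁸ = 3.309×10⁻²² kg·m/s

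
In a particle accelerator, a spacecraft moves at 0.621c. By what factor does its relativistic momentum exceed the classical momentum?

p_rel = γmv, p_class = mv
Ratio = γ = 1/√(1 - 0.621²)
= 1/√(0.614359) = 1.276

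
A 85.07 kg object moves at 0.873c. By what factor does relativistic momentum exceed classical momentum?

p_rel = γmv, p_class = mv
Ratio = γ = 1/√(1 - 0.873²) = 2.050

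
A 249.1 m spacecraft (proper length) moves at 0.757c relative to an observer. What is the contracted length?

Proper length L₀ = 249.1 m
γ = 1/√(1 - 0.757²) = 1.530
L = L₀/γ = 249.1/1.530 = 162.8 m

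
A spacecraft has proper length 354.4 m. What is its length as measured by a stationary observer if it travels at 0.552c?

Proper length L₀ = 354.4 m
γ = 1/√(1 - 0.552²) = 1.1993
L = L₀/γ = 354.4/1.1993 = 295.5 m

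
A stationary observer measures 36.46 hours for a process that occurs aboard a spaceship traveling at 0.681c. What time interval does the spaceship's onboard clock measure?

Dilated time Δt = 36.46 hours
γ = 1/√(1 - 0.681²) = 1.3656
Δt₀ = Δt/γ = 36.46/1.3656 = 26.70 hours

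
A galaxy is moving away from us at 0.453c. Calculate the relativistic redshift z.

β = 0.453
(1+β)/(1-β) = 1.453/0.547 = 2.6563
√(2.6563) = 1.6298
z = 1.6298 - 1 = 0.6298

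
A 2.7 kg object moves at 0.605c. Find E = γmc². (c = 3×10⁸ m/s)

γ = 1/√(1 - 0.605²) = 1.256
mc² = 2.7 × (3×10⁸)² = 2.430×10¹⁷ J
E = γmc² = 1.256 × 2.430×10¹⁷ = 3.052×10¹⁷ J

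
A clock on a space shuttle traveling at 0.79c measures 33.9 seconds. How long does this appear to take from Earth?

Proper time Δt₀ = 33.9 seconds
γ = 1/√(1 - 0.79²) = 1.631
Δt = γΔt₀ = 1.631 × 33.9 = 55.29 seconds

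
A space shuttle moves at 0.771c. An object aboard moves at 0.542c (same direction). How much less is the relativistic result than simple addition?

Classical: u' + v = 0.542 + 0.771 = 1.313c
Relativistic: u = (0.542 + 0.771)/(1 + 0.417882) = 1.313/1.417882 = 0.9260c
Difference: 1.313 - 0.9260 = 0.3870c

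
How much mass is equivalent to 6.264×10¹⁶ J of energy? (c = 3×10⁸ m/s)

From E = mc², we get m = E/c²
c² = (3×10⁸)² = 9×10¹⁶ m²/s²
m = 6.264×10¹⁶ / 9×10¹⁶ = 0.6960 kg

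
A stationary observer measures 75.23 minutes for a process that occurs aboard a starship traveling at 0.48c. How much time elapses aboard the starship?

Dilated time Δt = 75.23 minutes
γ = 1/√(1 - 0.48²) = 1.1399
Δt₀ = Δt/γ = 75.23/1.1399 = 66.00 minutes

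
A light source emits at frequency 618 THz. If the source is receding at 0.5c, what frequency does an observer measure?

β = v/c = 0.5
(1-β)/(1+β) = 0.5/1.5 = 0.3333333
Doppler factor = √(0.3333333) = 0.5774
f_obs = 618 × 0.5774 = 356.8 THz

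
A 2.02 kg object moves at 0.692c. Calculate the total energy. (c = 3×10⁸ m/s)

γ = 1/√(1 - 0.692²) = 1.385
mc² = 2.02 × (3×10⁸)² = 1.818×10¹⁷ J
E = γmc² = 1.385 × 1.818×10¹⁷ = 2.518×10¹⁷ J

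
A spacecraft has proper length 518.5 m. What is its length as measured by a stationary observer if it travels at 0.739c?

Proper length L₀ = 518.5 m
γ = 1/√(1 - 0.739²) = 1.4843
L = L₀/γ = 518.5/1.4843 = 349.3 m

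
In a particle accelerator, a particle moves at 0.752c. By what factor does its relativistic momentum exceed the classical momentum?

p_rel = γmv, p_class = mv
Ratio = γ = 1/√(1 - 0.752²)
= 1/√(0.434496) = 1.517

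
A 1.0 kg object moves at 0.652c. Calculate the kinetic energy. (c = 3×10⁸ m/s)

γ = 1/√(1 - 0.652²) = 1.3189
γ - 1 = 0.3189
KE = (γ-1)mc² = 0.3189 × 1.0 × (3×10⁸)² = 2.870×10¹⁶ J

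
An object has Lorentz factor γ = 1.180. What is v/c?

From γ = 1/√(1 - v²/c²):
1/γ² = 1/1.180² = 0.71818
v²/c² = 1 - 0.71818 = 0.28182
v/c = √(0.28182) = 0.5309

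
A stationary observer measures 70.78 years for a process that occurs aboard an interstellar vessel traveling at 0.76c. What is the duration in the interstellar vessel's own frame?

Dilated time Δt = 70.78 years
γ = 1/√(1 - 0.76²) = 1.5386
Δt₀ = Δt/γ = 70.78/1.5386 = 46.00 years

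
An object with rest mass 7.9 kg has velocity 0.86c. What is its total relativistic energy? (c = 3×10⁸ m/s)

γ = 1/√(1 - 0.86²) = 1.9597
mc² = 7.9 × (3×10⁸)² = 7.110×10¹⁷ J
E = γmc² = 1.9597 × 7.110×10¹⁷ = 1.393×10¹⁸ J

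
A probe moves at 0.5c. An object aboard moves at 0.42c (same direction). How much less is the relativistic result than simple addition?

Classical: u' + v = 0.42 + 0.5 = 0.92c
Relativistic: u = (0.42 + 0.5)/(1 + 0.21) = 0.92/1.21 = 0.7603c
Difference: 0.92 - 0.7603 = 0.1597c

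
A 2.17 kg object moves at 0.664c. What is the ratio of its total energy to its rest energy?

E = γmc², E₀ = mc²
E/E₀ = γ = 1/√(1 - 0.664²) = 1.337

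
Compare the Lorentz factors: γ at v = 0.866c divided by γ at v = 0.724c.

γ₁ = 1/√(1 - 0.866²) = 2.000
γ₂ = 1/√(1 - 0.724²) = 1.450
γ₁/γ₂ = 2.000/1.450 = 1.379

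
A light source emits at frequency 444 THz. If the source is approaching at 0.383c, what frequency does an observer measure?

β = v/c = 0.383
(1+β)/(1-β) = 1.383/0.617 = 2.241
Doppler factor = √(2.241) = 1.497
f_obs = 444 × 1.497 = 664.7 THz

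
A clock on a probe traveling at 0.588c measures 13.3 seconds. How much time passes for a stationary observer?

Proper time Δt₀ = 13.3 seconds
γ = 1/√(1 - 0.588²) = 1.236
Δt = γΔt₀ = 1.236 × 13.3 = 16.44 seconds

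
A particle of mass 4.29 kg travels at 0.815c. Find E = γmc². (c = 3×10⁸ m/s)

γ = 1/√(1 - 0.815²) = 1.7257
mc² = 4.29 × (3×10⁸)² = 3.861×10¹⁷ J
E = γmc² = 1.7257 × 3.861×10¹⁷ = 6.663×10¹⁷ J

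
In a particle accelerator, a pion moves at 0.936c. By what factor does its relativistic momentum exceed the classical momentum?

p_rel = γmv, p_class = mv
Ratio = γ = 1/√(1 - 0.936²)
= 1/√(0.123904) = 2.841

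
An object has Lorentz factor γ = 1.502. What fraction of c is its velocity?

From γ = 1/√(1 - v²/c²):
1/γ² = 1/1.502² = 0.4433
v²/c² = 1 - 0.4433 = 0.5567
v/c = √(0.5567) = 0.7461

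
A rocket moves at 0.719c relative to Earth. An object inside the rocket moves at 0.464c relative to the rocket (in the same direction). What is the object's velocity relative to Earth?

u = (u' + v)/(1 + u'v/c²)
Numerator: 0.464 + 0.719 = 1.183
Denominator: 1 + 0.333616 = 1.333616
u = 1.183/1.333616 = 0.8871c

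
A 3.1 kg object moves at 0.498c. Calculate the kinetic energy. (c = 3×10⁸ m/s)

γ = 1/√(1 - 0.498²) = 1.15317
γ - 1 = 0.15317
KE = (γ-1)mc² = 0.15317 × 3.1 × (3×10⁸)² = 4.273×10¹⁶ J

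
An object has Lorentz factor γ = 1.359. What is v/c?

From γ = 1/√(1 - v²/c²):
1/γ² = 1/1.359² = 0.54145
v²/c² = 1 - 0.54145 = 0.45855
v/c = √(0.45855) = 0.6772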